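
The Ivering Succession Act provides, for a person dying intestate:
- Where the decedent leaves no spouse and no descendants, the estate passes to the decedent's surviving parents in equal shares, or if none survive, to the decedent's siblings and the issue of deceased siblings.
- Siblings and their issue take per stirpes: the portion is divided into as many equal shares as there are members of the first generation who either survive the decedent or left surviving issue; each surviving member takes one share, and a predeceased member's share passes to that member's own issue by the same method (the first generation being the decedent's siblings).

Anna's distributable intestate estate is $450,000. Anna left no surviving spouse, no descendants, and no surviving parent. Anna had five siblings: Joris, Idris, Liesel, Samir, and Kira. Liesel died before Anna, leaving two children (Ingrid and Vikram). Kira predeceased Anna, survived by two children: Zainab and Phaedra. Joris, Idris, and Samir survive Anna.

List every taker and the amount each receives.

The entire $450,000 passes to the siblings and their issue.
That amount ($450,000) is divided into 5 shares of $90,000: Joris, Idris, and Samir each take $90,000; Liesel's $90,000 share passes to Liesel's issue; Kira's $90,000 share passes to Kira's issue.
Liesel's share ($90,000) is divided into 2 shares of $45,000: Ingrid and Vikram each take $45,000.
Kira's share ($90,000) is divided into 2 shares of $45,000: Zainab and Phaedra each take $45,000.

Joris: $90,000; Idris: $90,000; Ingrid: $45,000; Vikram: $45,000; Samir: $90,000; Zainab: $45,000; Phaedra: $45,000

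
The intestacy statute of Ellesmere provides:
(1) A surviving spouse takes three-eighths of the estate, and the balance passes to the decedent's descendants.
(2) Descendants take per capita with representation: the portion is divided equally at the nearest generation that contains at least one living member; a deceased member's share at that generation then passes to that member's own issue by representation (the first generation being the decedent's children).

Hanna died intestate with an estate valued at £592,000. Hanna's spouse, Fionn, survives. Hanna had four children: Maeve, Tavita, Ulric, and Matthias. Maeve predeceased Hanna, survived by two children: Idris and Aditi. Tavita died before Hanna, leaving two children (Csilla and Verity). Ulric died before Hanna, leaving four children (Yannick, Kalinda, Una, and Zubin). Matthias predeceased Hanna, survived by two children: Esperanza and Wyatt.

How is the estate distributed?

Fionn takes three-eighths of £592,000 = £222,000. The remaining £370,000 passes to the descendants.
No child survives, so the initial division is made at the grandchildren's generation.
The descendants' portion (£370,000) is divided into 10 shares of £37,000: Idris, Aditi, Csilla, Verity, Yannick, Kalinda, Una, Zubin, Esperanza, and Wyatt each take £37,000.

Fionn: £222,000; Idris: £37,000; Aditi: £37,000; Csilla: £37,000; Verity: £37,000; Yannick: £37,000; Kalinda: £37,000; Una: £37,000; Zubin: £37,000; Esperanza: £37,000; Wyatt: £37,000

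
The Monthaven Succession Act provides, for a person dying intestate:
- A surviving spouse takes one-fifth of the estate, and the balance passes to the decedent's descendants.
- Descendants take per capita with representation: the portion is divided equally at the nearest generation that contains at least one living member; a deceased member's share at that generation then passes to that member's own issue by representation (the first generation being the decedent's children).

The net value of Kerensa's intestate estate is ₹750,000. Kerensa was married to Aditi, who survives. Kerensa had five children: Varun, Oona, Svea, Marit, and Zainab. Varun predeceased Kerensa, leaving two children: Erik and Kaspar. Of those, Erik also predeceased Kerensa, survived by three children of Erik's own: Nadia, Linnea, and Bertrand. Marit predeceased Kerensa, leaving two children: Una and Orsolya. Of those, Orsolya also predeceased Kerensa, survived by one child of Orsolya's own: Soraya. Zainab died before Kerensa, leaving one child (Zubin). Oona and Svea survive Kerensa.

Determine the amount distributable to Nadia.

Nadia receives ₹20,000.

Aditi takes one-fifth of ₹750,000 = ₹150,000. The remaining ₹600,000 passes to the descendants.
The descendants' portion (₹600,000) is divided into 5 shares of ₹120,000: Oona and Svea each take ₹120,000; Varun's ₹120,000 share passes to Varun's issue; Marit's ₹120,000 share passes to Marit's issue; Zainab's ₹120,000 share passes to Zainab's issue.
Varun's share (₹120,000) is divided into 2 shares of ₹60,000: Kaspar takes ₹60,000; Erik's ₹60,000 share passes to Erik's issue.
Erik's share (₹60,000) is divided into 3 shares of ₹20,000: Nadia, Linnea, and Bertrand each take ₹20,000.
Marit's share (₹120,000) is divided into 2 shares of ₹60,000: Una takes ₹60,000; Orsolya's ₹60,000 share passes to Orsolya's issue.
Orsolya's share (₹60,000) passes entirely to Soraya.
Zainab's share (₹120,000) passes entirely to Zubin.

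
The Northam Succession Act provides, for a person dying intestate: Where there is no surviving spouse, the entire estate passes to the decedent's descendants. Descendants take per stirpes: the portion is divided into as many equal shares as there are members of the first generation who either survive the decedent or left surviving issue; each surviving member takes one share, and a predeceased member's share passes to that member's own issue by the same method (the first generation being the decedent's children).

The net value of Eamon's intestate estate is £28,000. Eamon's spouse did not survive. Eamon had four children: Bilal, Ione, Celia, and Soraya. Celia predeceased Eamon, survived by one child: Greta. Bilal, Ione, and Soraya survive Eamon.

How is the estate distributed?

The entire £28,000 passes to the descendants.
That amount (£28,000) is divided into 4 shares of £7,000: Bilal, Ione, and Soraya each take £7,000; Celia's £7,000 share passes to Celia's issue.
Celia's share (£7,000) passes entirely to Greta.

Bilal: £7,000; Ione: £7,000; Greta: £7,000; Soraya: £7,000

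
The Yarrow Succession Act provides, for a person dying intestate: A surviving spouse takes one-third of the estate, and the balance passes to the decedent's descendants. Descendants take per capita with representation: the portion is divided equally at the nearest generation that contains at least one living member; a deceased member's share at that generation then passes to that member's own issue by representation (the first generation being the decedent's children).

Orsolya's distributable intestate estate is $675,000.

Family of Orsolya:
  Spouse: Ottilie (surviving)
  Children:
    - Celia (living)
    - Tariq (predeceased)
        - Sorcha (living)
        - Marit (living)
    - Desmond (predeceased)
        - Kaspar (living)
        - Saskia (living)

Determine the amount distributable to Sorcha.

Ottilie takes one-third of $675,000 = $225,000. The remaining $450,000 passes to the descendants.
The descendants' portion ($450,000) is divided into 3 shares of $150,000: Celia takes $150,000; Tariq's $150,000 share passes to Tariq's issue; Desmond's $150,000 share passes to Desmond's issue.
Tariq's share ($150,000) is divided into 2 shares of $75,000: Sorcha and Marit each take $75,000.
Desmond's share ($150,000) is divided into 2 shares of $75,000: Kaspar and Saskia each take $75,000.

Sorcha receives $75,000.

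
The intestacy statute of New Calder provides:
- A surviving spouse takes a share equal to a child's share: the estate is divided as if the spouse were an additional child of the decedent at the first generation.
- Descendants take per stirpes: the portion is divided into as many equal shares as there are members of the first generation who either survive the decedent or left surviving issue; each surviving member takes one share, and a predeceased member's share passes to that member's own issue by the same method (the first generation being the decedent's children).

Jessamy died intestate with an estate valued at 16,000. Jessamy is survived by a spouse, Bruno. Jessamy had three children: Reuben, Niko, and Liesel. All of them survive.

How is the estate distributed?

The spouse counts as an additional share at the children's level, so there are 4 primary shares of 4,000. Bruno takes one such share (4,000).
The children's combined portion (12,000) is divided into 3 shares of 4,000: Reuben, Niko, and Liesel each take 4,000.

Bruno: 4,000; Reuben: 4,000; Niko: 4,000; Liesel: 4,000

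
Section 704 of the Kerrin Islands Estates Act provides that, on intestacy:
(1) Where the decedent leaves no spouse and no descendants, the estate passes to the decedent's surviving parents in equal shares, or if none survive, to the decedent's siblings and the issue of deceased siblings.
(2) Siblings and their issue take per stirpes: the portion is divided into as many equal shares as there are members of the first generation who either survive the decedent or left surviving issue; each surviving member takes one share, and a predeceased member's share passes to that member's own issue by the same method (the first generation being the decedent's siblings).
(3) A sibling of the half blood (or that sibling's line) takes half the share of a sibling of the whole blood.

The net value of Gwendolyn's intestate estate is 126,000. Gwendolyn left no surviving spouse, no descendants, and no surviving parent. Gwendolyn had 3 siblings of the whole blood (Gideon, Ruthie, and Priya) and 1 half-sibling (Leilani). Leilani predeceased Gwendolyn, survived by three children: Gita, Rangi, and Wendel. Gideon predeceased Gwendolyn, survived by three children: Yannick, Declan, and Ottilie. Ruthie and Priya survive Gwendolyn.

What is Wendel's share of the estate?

Wendel receives 6,000.

The entire 126,000 passes to the siblings and their issue.
Counting each half-blood sibling's line as half a unit, there are 7/2 units in 126,000, so one unit is 36,000. Whole-blood lines (Gideon, Ruthie, and Priya) take 36,000 each; half-blood lines (Leilani) take 18,000 each.
Leilani's share (18,000) is divided into 3 shares of 6,000: Gita, Rangi, and Wendel each take 6,000.
Gideon's share (36,000) is divided into 3 shares of 12,000: Yannick, Declan, and Ottilie each take 12,000.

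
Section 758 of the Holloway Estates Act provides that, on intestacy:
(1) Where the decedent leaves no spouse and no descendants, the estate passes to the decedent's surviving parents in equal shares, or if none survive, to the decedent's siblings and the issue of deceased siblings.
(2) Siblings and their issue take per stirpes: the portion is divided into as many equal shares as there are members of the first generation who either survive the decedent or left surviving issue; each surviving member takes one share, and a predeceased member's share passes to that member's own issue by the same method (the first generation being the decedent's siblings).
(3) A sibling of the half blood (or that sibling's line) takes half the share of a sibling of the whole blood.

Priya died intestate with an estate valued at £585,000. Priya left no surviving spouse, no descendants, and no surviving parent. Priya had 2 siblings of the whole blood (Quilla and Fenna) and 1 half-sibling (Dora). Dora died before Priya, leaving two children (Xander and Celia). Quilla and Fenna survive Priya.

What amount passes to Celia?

Celia receives £58,500.

The entire £585,000 passes to the siblings and their issue.
Counting each half-blood sibling's line as half a unit, there are 5/2 units in £585,000, so one unit is £234,000. Whole-blood lines (Quilla and Fenna) take £234,000 each; half-blood lines (Dora) take £117,000 each.
Dora's share (£117,000) is divided into 2 shares of £58,500: Xander and Celia each take £58,500.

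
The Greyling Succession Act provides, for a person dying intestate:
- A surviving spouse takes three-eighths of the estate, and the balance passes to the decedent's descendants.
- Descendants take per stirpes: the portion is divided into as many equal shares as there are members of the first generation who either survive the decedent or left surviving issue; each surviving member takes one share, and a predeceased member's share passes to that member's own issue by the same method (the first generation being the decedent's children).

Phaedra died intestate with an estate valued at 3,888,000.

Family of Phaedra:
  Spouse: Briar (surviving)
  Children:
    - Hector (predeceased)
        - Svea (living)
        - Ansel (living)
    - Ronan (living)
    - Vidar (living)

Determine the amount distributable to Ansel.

Ansel receives 405,000.

Briar takes three-eighths of 3,888,000 = 1,458,000. The remaining 2,430,000 passes to the descendants.
The descendants' portion (2,430,000) is divided into 3 shares of 810,000: Ronan and Vidar each take 810,000; Hector's 810,000 share passes to Hector's issue.
Hector's share (810,000) is divided into 2 shares of 405,000: Svea and Ansel each take 405,000.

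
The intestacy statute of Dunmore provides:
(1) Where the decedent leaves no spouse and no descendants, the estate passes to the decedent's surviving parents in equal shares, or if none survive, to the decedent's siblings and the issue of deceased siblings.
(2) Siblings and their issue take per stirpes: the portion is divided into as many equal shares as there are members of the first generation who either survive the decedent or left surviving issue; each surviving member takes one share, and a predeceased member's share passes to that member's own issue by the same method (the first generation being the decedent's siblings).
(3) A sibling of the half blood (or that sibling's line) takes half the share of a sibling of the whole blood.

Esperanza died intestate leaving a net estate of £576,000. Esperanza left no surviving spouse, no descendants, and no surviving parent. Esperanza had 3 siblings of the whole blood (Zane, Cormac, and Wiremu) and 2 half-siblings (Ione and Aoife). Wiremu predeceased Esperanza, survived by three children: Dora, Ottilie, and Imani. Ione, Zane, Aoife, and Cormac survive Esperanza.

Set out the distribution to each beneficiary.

Ione: £72,000; Zane: £144,000; Aoife: £72,000; Cormac: £144,000; Dora: £48,000; Ottilie: £48,000; Imani: £48,000

The entire £576,000 passes to the siblings and their issue.
Counting each half-blood sibling's line as half a unit, there are 4 units in £576,000, so one unit is £144,000. Whole-blood lines (Zane, Cormac, and Wiremu) take £144,000 each; half-blood lines (Ione and Aoife) take £72,000 each.
Wiremu's share (£144,000) is divided into 3 shares of £48,000: Dora, Ottilie, and Imani each take £48,000.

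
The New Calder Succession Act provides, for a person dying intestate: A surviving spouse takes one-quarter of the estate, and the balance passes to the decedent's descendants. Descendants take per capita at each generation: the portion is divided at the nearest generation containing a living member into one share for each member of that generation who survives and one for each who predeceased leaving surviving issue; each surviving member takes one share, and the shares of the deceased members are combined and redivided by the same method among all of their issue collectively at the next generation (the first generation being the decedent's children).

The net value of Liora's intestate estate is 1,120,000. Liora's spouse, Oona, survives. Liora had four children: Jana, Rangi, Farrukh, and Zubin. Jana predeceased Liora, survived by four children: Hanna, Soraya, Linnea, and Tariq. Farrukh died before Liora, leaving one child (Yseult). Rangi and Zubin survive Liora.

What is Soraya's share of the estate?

Soraya receives 84,000.

Oona takes one-quarter of 1,120,000 = 280,000. The remaining 840,000 passes to the descendants.
The descendants' portion (840,000) is divided at the children's generation into 4 shares of 210,000. Rangi and Zubin each take 210,000. The 2 shares of the deceased (Jana and Farrukh) are combined into a pool of 420,000.
That pool (420,000) is divided at the grandchildren's generation equally among Hanna, Soraya, Linnea, Tariq, and Yseult: 84,000 each.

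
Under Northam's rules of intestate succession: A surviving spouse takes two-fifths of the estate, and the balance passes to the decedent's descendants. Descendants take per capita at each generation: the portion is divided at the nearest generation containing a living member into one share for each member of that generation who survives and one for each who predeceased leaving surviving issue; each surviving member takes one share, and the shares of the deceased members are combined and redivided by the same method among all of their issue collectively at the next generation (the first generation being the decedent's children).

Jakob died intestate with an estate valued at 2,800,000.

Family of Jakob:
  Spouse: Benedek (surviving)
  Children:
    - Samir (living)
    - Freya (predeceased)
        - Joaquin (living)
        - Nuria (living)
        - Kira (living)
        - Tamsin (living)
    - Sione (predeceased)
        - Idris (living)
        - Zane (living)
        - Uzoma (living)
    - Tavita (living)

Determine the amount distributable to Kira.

Kira receives 120,000.

Benedek takes two-fifths of 2,800,000 = 1,120,000. The remaining 1,680,000 passes to the descendants.
The descendants' portion (1,680,000) is divided at the children's generation into 4 shares of 420,000. Samir and Tavita each take 420,000. The 2 shares of the deceased (Freya and Sione) are combined into a pool of 840,000.
That pool (840,000) is divided at the grandchildren's generation equally among Joaquin, Nuria, Kira, Tamsin, Idris, Zane, and Uzoma: 120,000 each.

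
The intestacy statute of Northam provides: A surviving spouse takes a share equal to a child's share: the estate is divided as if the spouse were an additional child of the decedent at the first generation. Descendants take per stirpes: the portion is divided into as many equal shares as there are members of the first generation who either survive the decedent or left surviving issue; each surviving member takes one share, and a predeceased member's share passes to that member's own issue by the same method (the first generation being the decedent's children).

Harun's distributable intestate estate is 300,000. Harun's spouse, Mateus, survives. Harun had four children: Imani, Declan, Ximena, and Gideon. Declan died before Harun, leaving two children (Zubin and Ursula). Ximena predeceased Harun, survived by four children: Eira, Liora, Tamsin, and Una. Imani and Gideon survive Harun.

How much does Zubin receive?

Zubin receives 30,000.

The spouse counts as an additional share at the children's level, so there are 5 primary shares of 60,000. Mateus takes one such share (60,000).
The children's combined portion (240,000) is divided into 4 shares of 60,000: Imani and Gideon each take 60,000; Declan's 60,000 share passes to Declan's issue; Ximena's 60,000 share passes to Ximena's issue.
Declan's share (60,000) is divided into 2 shares of 30,000: Zubin and Ursula each take 30,000.
Ximena's share (60,000) is divided into 4 shares of 15,000: Eira, Liora, Tamsin, and Una each take 15,000.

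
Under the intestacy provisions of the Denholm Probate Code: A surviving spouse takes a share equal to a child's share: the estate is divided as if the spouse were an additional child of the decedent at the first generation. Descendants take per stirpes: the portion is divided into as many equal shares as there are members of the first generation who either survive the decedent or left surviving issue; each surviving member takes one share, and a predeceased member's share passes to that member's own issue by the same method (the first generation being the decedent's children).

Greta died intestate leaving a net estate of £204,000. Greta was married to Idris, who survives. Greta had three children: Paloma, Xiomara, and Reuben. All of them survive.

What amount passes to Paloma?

The spouse counts as an additional share at the children's level, so there are 4 primary shares of £51,000. Idris takes one such share (£51,000).
The children's combined portion (£153,000) is divided into 3 shares of £51,000: Paloma, Xiomara, and Reuben each take £51,000.

Paloma receives £51,000.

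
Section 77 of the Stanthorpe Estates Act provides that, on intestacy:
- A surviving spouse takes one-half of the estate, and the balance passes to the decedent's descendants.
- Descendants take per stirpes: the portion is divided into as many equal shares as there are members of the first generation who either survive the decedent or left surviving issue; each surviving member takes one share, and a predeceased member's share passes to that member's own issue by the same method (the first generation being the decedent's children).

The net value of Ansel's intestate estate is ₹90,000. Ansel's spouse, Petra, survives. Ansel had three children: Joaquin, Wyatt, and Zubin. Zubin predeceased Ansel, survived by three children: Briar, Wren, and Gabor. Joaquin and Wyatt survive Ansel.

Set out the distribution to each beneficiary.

Petra: ₹45,000; Joaquin: ₹15,000; Wyatt: ₹15,000; Briar: ₹5,000; Wren: ₹5,000; Gabor: ₹5,000

Petra takes one-half of ₹90,000 = ₹45,000. The remaining ₹45,000 passes to the descendants.
The descendants' portion (₹45,000) is divided into 3 shares of ₹15,000: Joaquin and Wyatt each take ₹15,000; Zubin's ₹15,000 share passes to Zubin's issue.
Zubin's share (₹15,000) is divided into 3 shares of ₹5,000: Briar, Wren, and Gabor each take ₹5,000.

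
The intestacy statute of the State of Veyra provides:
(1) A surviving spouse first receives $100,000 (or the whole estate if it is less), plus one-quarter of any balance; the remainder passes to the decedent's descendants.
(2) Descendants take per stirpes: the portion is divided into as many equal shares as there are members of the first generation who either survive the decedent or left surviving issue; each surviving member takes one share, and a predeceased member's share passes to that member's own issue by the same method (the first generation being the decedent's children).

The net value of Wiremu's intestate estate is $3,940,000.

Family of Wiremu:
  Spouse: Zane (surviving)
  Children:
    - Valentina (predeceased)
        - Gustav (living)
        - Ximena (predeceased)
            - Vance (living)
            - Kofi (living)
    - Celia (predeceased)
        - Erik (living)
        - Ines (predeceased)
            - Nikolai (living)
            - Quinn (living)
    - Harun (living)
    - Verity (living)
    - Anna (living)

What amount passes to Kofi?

Zane first takes $100,000, leaving a balance of $3,840,000. Zane then takes one-quarter of the balance ($960,000), for a total of $1,060,000. The remaining $2,880,000 passes to the descendants.
The descendants' portion ($2,880,000) is divided into 5 shares of $576,000: Harun, Verity, and Anna each take $576,000; Valentina's $576,000 share passes to Valentina's issue; Celia's $576,000 share passes to Celia's issue.
Valentina's share ($576,000) is divided into 2 shares of $288,000: Gustav takes $288,000; Ximena's $288,000 share passes to Ximena's issue.
Ximena's share ($288,000) is divided into 2 shares of $144,000: Vance and Kofi each take $144,000.
Celia's share ($576,000) is divided into 2 shares of $288,000: Erik takes $288,000; Ines's $288,000 share passes to Ines's issue.
Ines's share ($288,000) is divided into 2 shares of $144,000: Nikolai and Quinn each take $144,000.

Kofi receives $144,000.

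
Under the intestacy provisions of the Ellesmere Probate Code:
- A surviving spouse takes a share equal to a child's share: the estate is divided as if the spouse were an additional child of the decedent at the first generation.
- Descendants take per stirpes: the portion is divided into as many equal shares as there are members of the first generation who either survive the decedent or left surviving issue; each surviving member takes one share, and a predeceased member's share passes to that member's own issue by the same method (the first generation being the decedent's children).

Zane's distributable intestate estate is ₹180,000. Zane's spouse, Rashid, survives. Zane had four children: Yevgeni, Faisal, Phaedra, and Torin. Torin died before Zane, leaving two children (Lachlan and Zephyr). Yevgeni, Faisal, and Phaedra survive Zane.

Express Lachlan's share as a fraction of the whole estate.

The spouse counts as an additional share at the children's level, so there are 5 primary shares of ₹36,000. Rashid takes one such share (₹36,000).
The children's combined portion (₹144,000) is divided into 4 shares of ₹36,000: Yevgeni, Faisal, and Phaedra each take ₹36,000; Torin's ₹36,000 share passes to Torin's issue.
Torin's share (₹36,000) is divided into 2 shares of ₹18,000: Lachlan and Zephyr each take ₹18,000.

Lachlan receives 1/10 of the estate.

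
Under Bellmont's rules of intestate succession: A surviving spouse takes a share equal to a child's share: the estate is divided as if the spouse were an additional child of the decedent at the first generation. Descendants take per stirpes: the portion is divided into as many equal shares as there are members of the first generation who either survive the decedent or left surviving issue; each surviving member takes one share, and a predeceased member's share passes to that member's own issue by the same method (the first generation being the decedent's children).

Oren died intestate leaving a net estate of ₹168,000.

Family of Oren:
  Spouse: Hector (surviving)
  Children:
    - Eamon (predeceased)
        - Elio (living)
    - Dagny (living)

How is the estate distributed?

The spouse counts as an additional share at the children's level, so there are 3 primary shares of ₹56,000. Hector takes one such share (₹56,000).
The children's combined portion (₹112,000) is divided into 2 shares of ₹56,000: Dagny takes ₹56,000; Eamon's ₹56,000 share passes to Eamon's issue.
Eamon's share (₹56,000) passes entirely to Elio.

Hector: ₹56,000; Elio: ₹56,000; Dagny: ₹56,000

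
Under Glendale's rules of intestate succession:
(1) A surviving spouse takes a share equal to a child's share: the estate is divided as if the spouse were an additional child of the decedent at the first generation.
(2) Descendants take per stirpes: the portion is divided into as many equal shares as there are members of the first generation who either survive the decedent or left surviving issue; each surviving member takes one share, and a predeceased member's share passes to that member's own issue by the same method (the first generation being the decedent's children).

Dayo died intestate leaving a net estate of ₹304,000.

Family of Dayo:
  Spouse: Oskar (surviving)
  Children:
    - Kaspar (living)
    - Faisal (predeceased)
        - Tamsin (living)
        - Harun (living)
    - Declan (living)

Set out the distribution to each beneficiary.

The spouse counts as an additional share at the children's level, so there are 4 primary shares of ₹76,000. Oskar takes one such share (₹76,000).
The children's combined portion (₹228,000) is divided into 3 shares of ₹76,000: Kaspar and Declan each take ₹76,000; Faisal's ₹76,000 share passes to Faisal's issue.
Faisal's share (₹76,000) is divided into 2 shares of ₹38,000: Tamsin and Harun each take ₹38,000.

Oskar: ₹76,000; Kaspar: ₹76,000; Tamsin: ₹38,000; Harun: ₹38,000; Declan: ₹76,000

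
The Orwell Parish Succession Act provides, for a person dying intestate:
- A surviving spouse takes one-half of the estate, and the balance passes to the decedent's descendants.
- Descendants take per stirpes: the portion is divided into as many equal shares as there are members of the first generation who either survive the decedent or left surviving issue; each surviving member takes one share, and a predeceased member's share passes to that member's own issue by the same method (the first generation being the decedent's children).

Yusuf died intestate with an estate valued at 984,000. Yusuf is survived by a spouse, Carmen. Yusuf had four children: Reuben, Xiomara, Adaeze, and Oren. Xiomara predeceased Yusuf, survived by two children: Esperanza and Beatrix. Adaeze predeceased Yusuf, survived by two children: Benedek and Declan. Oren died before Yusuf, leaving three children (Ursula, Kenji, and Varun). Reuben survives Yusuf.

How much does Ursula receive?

Ursula receives 41,000.

Carmen takes one-half of 984,000 = 492,000. The remaining 492,000 passes to the descendants.
The descendants' portion (492,000) is divided into 4 shares of 123,000: Reuben takes 123,000; Xiomara's 123,000 share passes to Xiomara's issue; Adaeze's 123,000 share passes to Adaeze's issue; Oren's 123,000 share passes to Oren's issue.
Xiomara's share (123,000) is divided into 2 shares of 61,500: Esperanza and Beatrix each take 61,500.
Adaeze's share (123,000) is divided into 2 shares of 61,500: Benedek and Declan each take 61,500.
Oren's share (123,000) is divided into 3 shares of 41,000: Ursula, Kenji, and Varun each take 41,000.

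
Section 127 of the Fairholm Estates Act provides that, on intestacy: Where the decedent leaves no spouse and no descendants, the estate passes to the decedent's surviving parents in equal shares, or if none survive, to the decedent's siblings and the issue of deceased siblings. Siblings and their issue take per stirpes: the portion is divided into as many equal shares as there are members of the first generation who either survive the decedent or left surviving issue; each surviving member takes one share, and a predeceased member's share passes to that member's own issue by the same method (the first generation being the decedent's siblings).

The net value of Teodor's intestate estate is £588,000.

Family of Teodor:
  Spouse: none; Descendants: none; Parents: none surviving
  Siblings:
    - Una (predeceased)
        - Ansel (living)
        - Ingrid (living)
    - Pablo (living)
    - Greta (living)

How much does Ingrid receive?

Ingrid receives £98,000.

The entire £588,000 passes to the siblings and their issue.
That amount (£588,000) is divided into 3 shares of £196,000: Pablo and Greta each take £196,000; Una's £196,000 share passes to Una's issue.
Una's share (£196,000) is divided into 2 shares of £98,000: Ansel and Ingrid each take £98,000.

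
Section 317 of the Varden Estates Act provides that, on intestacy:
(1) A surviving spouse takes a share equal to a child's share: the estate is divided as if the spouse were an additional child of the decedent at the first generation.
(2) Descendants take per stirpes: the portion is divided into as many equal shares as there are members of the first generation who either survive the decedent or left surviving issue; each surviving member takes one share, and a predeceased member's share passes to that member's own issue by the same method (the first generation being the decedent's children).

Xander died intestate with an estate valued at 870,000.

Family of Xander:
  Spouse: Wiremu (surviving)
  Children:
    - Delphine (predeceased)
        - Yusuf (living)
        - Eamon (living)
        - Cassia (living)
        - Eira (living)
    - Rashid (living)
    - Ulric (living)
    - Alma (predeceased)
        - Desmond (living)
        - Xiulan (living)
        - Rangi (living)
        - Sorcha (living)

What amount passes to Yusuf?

The spouse counts as an additional share at the children's level, so there are 5 primary shares of 174,000. Wiremu takes one such share (174,000).
The children's combined portion (696,000) is divided into 4 shares of 174,000: Rashid and Ulric each take 174,000; Delphine's 174,000 share passes to Delphine's issue; Alma's 174,000 share passes to Alma's issue.
Delphine's share (174,000) is divided into 4 shares of 43,500: Yusuf, Eamon, Cassia, and Eira each take 43,500.
Alma's share (174,000) is divided into 4 shares of 43,500: Desmond, Xiulan, Rangi, and Sorcha each take 43,500.

Yusuf receives 43,500.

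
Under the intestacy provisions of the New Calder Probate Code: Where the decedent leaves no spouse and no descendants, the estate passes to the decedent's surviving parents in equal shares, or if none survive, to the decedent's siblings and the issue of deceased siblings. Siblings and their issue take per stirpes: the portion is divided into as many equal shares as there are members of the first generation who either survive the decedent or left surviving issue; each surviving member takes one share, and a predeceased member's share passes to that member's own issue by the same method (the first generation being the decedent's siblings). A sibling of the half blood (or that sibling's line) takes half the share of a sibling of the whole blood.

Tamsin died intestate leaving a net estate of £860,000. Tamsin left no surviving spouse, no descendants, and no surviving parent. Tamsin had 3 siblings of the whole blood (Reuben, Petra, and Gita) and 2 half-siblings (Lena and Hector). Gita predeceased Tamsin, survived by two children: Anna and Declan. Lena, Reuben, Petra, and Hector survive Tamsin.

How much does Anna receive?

Anna receives £107,500.

The entire £860,000 passes to the siblings and their issue.
Counting each half-blood sibling's line as half a unit, there are 4 units in £860,000, so one unit is £215,000. Whole-blood lines (Reuben, Petra, and Gita) take £215,000 each; half-blood lines (Lena and Hector) take £107,500 each.
Gita's share (£215,000) is divided into 2 shares of £107,500: Anna and Declan each take £107,500.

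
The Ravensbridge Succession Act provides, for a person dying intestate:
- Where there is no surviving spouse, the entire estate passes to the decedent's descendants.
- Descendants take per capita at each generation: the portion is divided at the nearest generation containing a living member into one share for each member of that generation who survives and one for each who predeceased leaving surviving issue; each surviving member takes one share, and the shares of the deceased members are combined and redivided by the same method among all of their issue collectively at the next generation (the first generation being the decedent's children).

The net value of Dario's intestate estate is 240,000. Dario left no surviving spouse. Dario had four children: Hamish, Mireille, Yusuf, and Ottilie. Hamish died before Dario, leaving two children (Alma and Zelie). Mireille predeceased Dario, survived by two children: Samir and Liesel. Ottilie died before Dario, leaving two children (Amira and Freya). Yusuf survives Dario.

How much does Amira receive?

The entire 240,000 passes to the descendants.
That amount (240,000) is divided at the children's generation into 4 shares of 60,000. Yusuf takes 60,000. The 3 shares of the deceased (Hamish, Mireille, and Ottilie) are combined into a pool of 180,000.
That pool (180,000) is divided at the grandchildren's generation equally among Alma, Zelie, Samir, Liesel, Amira, and Freya: 30,000 each.

Amira receives 30,000.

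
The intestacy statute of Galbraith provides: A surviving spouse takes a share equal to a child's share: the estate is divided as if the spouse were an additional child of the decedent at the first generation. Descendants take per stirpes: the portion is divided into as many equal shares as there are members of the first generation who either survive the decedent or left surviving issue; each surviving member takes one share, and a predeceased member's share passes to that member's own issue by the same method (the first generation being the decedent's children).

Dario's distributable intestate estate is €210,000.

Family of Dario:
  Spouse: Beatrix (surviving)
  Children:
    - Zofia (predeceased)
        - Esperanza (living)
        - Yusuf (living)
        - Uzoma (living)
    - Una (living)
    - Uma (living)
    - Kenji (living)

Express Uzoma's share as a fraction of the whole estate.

Uzoma receives 1/15 of the estate.

The spouse counts as an additional share at the children's level, so there are 5 primary shares of €42,000. Beatrix takes one such share (€42,000).
The children's combined portion (€168,000) is divided into 4 shares of €42,000: Una, Uma, and Kenji each take €42,000; Zofia's €42,000 share passes to Zofia's issue.
Zofia's share (€42,000) is divided into 3 shares of €14,000: Esperanza, Yusuf, and Uzoma each take €14,000.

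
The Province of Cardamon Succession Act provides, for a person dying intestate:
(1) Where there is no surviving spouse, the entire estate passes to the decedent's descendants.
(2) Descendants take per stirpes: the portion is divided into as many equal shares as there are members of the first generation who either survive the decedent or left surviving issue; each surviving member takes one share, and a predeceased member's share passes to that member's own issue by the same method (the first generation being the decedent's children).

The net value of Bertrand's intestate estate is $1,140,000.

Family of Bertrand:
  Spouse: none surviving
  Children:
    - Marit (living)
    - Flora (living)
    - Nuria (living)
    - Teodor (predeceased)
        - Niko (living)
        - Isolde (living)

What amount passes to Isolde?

Isolde receives $142,500.

The entire $1,140,000 passes to the descendants.
That amount ($1,140,000) is divided into 4 shares of $285,000: Marit, Flora, and Nuria each take $285,000; Teodor's $285,000 share passes to Teodor's issue.
Teodor's share ($285,000) is divided into 2 shares of $142,500: Niko and Isolde each take $142,500.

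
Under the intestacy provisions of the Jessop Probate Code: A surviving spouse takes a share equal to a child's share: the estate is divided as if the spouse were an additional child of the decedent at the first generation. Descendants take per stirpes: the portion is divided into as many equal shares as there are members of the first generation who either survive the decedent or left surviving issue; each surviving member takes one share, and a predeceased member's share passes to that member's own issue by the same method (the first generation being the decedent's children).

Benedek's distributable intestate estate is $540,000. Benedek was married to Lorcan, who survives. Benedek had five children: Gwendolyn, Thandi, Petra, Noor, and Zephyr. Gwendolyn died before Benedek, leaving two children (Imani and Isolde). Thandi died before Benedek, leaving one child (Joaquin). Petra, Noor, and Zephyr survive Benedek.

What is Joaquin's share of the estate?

The spouse counts as an additional share at the children's level, so there are 6 primary shares of $90,000. Lorcan takes one such share ($90,000).
The children's combined portion ($450,000) is divided into 5 shares of $90,000: Petra, Noor, and Zephyr each take $90,000; Gwendolyn's $90,000 share passes to Gwendolyn's issue; Thandi's $90,000 share passes to Thandi's issue.
Gwendolyn's share ($90,000) is divided into 2 shares of $45,000: Imani and Isolde each take $45,000.
Thandi's share ($90,000) passes entirely to Joaquin.

Joaquin receives $90,000.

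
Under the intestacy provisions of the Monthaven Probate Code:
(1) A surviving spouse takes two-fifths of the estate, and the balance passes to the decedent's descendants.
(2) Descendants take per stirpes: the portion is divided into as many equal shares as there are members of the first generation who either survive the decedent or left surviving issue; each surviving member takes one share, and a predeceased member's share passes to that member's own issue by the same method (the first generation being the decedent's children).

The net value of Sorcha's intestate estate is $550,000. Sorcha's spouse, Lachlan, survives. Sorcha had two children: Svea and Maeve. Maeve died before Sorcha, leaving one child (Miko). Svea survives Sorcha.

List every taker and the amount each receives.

Lachlan: $220,000; Svea: $165,000; Miko: $165,000

Lachlan takes two-fifths of $550,000 = $220,000. The remaining $330,000 passes to the descendants.
The descendants' portion ($330,000) is divided into 2 shares of $165,000: Svea takes $165,000; Maeve's $165,000 share passes to Maeve's issue.
Maeve's share ($165,000) passes entirely to Miko.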